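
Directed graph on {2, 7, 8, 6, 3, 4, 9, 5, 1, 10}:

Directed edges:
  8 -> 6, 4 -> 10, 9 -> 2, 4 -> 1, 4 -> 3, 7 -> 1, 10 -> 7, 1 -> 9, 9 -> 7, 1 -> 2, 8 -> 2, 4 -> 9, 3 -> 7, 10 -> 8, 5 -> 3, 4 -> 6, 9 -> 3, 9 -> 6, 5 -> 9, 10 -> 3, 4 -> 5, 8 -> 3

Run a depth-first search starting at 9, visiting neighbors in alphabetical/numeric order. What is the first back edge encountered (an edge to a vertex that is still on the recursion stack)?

DFS from 9 (visiting neighbors in alphabetical/numeric order); mark gray on enter, black on exit:
9 gray
  2 gray
  2 black
  3 gray
    7 gray
      1 gray
        1→2: 2 black — skip
        1→9: 9 is gray → back edge
First back edge: 1 → 9.

1->9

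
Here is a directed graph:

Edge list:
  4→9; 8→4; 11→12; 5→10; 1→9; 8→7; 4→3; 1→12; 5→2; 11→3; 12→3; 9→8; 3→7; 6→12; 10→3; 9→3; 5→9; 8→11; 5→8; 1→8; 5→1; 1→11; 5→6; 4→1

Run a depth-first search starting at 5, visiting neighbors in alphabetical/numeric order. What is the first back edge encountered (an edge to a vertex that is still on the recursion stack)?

4→1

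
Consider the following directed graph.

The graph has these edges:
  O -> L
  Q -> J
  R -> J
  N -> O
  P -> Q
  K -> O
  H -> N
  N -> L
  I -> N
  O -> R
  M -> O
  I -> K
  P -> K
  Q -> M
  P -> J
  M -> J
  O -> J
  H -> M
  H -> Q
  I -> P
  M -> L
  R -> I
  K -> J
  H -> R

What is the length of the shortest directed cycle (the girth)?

4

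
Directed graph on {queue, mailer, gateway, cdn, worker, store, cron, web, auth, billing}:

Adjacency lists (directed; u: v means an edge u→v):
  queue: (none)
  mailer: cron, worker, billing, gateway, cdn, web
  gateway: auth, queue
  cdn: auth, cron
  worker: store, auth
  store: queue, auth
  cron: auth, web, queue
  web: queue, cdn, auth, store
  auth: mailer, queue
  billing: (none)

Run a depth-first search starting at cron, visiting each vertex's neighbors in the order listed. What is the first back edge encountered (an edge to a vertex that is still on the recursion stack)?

mailer->cron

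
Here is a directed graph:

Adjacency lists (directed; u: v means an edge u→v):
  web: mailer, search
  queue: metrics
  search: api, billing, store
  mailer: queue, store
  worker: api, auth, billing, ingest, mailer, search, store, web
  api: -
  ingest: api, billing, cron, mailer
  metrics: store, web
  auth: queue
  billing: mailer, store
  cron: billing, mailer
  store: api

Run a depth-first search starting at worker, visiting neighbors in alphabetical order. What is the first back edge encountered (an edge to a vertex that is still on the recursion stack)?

mailer→queue

DFS from worker (visiting neighbors in alphabetical order); mark gray on enter, black on exit:
worker gray
  api gray
  api black
  auth gray
    queue gray
      metrics gray
        store gray
          store→api: api black — skip
        store black
        web gray
          mailer gray
            mailer→queue: queue is gray → back edge
First back edge: mailer → queue.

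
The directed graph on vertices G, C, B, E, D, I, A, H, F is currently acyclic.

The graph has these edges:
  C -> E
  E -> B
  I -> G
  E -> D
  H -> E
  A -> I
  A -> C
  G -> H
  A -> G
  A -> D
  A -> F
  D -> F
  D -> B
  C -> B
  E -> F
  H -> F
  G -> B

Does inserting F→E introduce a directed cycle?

Adding F→E creates a cycle iff E can already reach F.
Path from E: E → F.
So E → … → F → E is a cycle.

Yes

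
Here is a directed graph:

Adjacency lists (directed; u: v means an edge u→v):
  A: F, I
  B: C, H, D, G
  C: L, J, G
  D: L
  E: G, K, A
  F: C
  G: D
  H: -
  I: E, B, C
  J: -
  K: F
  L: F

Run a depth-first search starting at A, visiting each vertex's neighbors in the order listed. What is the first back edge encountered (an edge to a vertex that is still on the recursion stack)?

DFS from A (visiting each vertex's neighbors in the order listed); mark gray on enter, black on exit:
A gray
  F gray
    C gray
      L gray
        L→F: F is gray → back edge
First back edge: L → F.

L→F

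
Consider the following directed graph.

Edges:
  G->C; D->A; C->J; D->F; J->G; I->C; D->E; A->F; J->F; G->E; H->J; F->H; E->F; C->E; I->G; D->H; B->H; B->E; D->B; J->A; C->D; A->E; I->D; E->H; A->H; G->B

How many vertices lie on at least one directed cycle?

9

A vertex is on a directed cycle iff it belongs to a strongly connected component of size ≥ 2 (or has a self-loop).
The vertices on cycles are {A, B, C, D, E, F, G, H, J} — 9 in total.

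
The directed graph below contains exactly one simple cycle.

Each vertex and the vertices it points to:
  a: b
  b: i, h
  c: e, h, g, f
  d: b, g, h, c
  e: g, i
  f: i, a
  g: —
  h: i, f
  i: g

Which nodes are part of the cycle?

DFS with gray/black marking from b:
b gray
  i gray
    g gray
    g black
  i black
  h gray
    h→i: i black — skip
    f gray
      f→i: i black — skip
      a gray
        a→b: b is gray → back edge
Back edge closes the cycle b → h → f → a → b; its vertices are {a, b, f, h}.

a, b, f, h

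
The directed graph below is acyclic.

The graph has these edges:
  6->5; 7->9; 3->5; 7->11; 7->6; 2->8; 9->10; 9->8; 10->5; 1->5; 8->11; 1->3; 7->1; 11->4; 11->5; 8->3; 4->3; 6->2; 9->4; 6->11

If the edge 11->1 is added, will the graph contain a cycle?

No

Adding 11→1 creates a cycle iff 1 can already reach 11.
Explore from 1: no path reaches 11. The graph stays acyclic.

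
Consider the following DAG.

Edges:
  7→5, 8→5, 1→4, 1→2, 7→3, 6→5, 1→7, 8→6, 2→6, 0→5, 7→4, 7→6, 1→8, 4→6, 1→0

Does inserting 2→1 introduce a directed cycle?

Adding 2→1 creates a cycle iff 1 can already reach 2.
Path from 1: 1 → 2.
So 1 → … → 2 → 1 is a cycle.

Yes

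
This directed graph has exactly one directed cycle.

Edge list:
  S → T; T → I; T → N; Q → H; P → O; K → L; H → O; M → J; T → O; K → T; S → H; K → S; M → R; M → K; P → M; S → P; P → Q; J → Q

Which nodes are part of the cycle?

DFS with gray/black marking from M:
M gray
  J gray
    Q gray
      H gray
        O gray
        O black
      H black
    Q black
  J black
  R gray
  R black
  K gray
    L gray
    L black
    S gray
      P gray
        P→Q: Q black — skip
        P→M: M is gray → back edge
Back edge closes the cycle M → K → S → P → M; its vertices are {K, M, P, S}.

K, M, P, S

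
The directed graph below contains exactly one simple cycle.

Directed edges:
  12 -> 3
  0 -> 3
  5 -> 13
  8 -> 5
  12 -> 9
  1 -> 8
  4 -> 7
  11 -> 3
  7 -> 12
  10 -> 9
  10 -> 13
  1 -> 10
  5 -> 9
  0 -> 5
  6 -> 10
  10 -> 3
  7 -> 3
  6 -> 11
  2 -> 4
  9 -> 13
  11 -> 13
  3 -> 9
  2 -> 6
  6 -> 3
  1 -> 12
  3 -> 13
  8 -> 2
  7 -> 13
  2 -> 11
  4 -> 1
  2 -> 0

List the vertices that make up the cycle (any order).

1, 2, 4, 8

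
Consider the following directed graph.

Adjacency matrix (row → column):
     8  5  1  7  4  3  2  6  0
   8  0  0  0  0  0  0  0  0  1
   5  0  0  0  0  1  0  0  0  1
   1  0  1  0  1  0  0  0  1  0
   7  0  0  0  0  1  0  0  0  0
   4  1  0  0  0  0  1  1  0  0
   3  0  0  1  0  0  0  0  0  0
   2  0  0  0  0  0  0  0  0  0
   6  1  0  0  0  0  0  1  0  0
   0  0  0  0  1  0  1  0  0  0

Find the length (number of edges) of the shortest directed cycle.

4

For each vertex v, BFS finds the shortest path from v back to v.
The shortest such closed walk is 1 → 5 → 4 → 3 → 1, length 4.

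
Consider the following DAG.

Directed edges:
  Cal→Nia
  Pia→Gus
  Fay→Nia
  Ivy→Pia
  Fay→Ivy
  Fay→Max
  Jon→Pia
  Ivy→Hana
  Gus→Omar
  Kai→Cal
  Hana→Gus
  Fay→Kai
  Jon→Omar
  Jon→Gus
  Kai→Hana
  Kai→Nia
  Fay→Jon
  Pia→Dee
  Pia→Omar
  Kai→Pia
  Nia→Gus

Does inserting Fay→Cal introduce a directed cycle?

Adding Fay→Cal creates a cycle iff Cal can already reach Fay.
Explore from Cal: no path reaches Fay. The graph stays acyclic.

No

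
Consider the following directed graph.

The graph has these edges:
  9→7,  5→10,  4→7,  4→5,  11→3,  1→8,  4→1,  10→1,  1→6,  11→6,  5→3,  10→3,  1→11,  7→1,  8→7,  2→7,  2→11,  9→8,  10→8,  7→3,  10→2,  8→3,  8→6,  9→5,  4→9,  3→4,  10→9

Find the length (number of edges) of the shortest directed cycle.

For each vertex v, BFS finds the shortest path from v back to v.
The shortest such closed walk is 4 → 7 → 3 → 4, length 3.

3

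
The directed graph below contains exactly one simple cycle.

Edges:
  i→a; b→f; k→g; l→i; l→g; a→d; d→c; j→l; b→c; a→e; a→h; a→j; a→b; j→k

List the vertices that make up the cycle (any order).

DFS with gray/black marking from a:
a gray
  e gray
  e black
  j gray
    l gray
      i gray
        i→a: a is gray → back edge
Back edge closes the cycle a → j → l → i → a; its vertices are {a, i, j, l}.

a, i, j, l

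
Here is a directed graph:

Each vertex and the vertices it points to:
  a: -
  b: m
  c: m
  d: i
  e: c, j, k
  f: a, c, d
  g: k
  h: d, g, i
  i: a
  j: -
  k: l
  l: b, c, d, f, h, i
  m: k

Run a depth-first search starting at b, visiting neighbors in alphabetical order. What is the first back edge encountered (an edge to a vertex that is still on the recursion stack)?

DFS from b (visiting neighbors in alphabetical order); mark gray on enter, black on exit:
b gray
  m gray
    k gray
      l gray
        l→b: b is gray → back edge
First back edge: l → b.

l->b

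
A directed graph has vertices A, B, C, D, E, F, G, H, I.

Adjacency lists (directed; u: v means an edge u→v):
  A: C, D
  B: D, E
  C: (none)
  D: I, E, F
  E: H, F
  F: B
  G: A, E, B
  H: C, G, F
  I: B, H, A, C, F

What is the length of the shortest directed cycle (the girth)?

3

For each vertex v, BFS finds the shortest path from v back to v.
The shortest such closed walk is I → A → D → I, length 3.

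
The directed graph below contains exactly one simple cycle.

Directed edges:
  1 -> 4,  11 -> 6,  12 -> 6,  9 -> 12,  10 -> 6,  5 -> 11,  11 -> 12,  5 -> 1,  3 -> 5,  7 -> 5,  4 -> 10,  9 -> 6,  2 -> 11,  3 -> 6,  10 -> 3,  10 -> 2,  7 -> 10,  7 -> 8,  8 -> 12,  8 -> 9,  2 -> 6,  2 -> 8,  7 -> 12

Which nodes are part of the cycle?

1, 3, 4, 5, 10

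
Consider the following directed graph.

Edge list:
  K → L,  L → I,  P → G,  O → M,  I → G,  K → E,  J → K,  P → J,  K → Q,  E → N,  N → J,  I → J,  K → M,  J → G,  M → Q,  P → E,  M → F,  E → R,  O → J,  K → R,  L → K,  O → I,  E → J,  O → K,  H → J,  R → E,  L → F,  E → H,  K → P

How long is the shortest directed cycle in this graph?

2

For each vertex v, BFS finds the shortest path from v back to v.
The shortest such closed walk is K → L → K, length 2.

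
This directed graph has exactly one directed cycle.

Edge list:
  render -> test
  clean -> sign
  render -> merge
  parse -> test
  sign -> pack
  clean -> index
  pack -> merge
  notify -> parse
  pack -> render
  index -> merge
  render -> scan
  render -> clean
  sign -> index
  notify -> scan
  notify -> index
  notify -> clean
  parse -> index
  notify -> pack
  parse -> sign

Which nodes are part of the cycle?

pack, sign, clean, render

DFS with gray/black marking from pack:
pack gray
  merge gray
  merge black
  render gray
    scan gray
    scan black
    test gray
    test black
    clean gray
      sign gray
        sign→pack: pack is gray → back edge
Back edge closes the cycle pack → render → clean → sign → pack; its vertices are {pack, sign, clean, render}.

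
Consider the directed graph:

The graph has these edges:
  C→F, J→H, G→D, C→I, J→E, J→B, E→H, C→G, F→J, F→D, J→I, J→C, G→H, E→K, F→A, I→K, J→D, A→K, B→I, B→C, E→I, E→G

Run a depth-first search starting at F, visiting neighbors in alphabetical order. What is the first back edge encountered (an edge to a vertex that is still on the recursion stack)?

DFS from F (visiting neighbors in alphabetical order); mark gray on enter, black on exit:
F gray
  A gray
    K gray
    K black
  A black
  D gray
  D black
  J gray
    B gray
      C gray
        C→F: F is gray → back edge
First back edge: C → F.

C→F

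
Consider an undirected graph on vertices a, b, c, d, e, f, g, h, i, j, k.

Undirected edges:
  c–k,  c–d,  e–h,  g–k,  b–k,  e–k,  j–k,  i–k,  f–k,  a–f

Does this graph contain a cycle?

DFS, tracking each vertex's parent; an edge to a visited non-parent vertex closes a cycle.
Start from j:
visit j (parent –)
  visit k (parent j)
    visit e (parent k)
      e–k: parent, skip
      visit h (parent e)
        h–e: parent, skip
    visit c (parent k)
      c–k: parent, skip
      visit d (parent c)
        d–c: parent, skip
    visit b (parent k)
      b–k: parent, skip
    visit i (parent k)
      i–k: parent, skip
    visit f (parent k)
      f–k: parent, skip
      visit a (parent f)
        a–f: parent, skip
    k–j: parent, skip
    visit g (parent k)
      g–k: parent, skip
No non-parent visited neighbor found — the graph is a forest.

No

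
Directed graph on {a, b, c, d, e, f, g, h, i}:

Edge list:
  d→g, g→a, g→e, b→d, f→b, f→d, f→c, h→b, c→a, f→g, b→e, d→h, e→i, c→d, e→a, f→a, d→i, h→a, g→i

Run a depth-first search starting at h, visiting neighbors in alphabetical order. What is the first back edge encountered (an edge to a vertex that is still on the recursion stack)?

d->h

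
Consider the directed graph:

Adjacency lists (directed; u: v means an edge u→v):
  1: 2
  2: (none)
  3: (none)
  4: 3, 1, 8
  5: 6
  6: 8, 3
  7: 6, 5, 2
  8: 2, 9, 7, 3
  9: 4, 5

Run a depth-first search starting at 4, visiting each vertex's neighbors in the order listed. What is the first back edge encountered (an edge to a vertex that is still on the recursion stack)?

9→4

DFS from 4 (visiting each vertex's neighbors in the order listed); mark gray on enter, black on exit:
4 gray
  3 gray
  3 black
  1 gray
    2 gray
    2 black
  1 black
  8 gray
    8→2: 2 black — skip
    9 gray
      9→4: 4 is gray → back edge
First back edge: 9 → 4.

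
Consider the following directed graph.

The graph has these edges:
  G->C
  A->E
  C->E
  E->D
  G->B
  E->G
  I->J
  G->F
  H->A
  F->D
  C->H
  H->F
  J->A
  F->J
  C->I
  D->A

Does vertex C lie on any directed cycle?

Yes

C is on a cycle iff C can reach itself via ≥1 edge.
C → E → G → C — yes.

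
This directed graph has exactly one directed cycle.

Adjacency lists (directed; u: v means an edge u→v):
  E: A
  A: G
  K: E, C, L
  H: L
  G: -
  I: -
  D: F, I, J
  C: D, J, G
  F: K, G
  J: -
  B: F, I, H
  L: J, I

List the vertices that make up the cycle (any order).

DFS with gray/black marking from F:
F gray
  K gray
    E gray
      A gray
        G gray
        G black
      A black
    E black
    C gray
      D gray
        D→F: F is gray → back edge
Back edge closes the cycle F → K → C → D → F; its vertices are {C, D, F, K}.

C, D, F, K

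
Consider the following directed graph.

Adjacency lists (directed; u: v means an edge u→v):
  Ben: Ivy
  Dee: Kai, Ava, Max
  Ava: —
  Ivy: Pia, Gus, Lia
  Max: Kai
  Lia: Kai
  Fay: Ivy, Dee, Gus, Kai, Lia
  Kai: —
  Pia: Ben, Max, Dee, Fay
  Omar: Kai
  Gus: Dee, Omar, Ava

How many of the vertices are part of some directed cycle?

4

A vertex is on a directed cycle iff it belongs to a strongly connected component of size ≥ 2 (or has a self-loop).
The vertices on cycles are {Ben, Fay, Ivy, Pia} — 4 in total.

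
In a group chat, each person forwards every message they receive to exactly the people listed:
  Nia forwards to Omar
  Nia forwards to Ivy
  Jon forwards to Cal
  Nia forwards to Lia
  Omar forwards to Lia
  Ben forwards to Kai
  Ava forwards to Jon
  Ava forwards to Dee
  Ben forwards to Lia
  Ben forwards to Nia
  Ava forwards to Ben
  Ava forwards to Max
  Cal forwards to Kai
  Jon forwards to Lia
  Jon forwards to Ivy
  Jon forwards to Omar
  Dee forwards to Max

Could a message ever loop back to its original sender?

DFS with white/gray/black marking, starting from Ava:
Ava gray
  Max gray
  Max black
  Jon gray
    Cal gray
      Kai gray
      Kai black
    Cal black
    Omar gray
      Lia gray
      Lia black
    Omar black
    Jon→Lia: Lia black — skip
    Ivy gray
    Ivy black
  Jon black
  Dee gray
    Dee→Max: Max black — skip
  Dee black
  Ben gray
    Nia gray
      Nia→Omar: Omar black — skip
      Nia→Lia: Lia black — skip
      Nia→Ivy: Ivy black — skip
    Nia black
    Ben→Kai: Kai black — skip
    Ben→Lia: Lia black — skip
  Ben black
Ava black
Every edge goes to a white or black vertex — no back edge, so the graph is acyclic.

No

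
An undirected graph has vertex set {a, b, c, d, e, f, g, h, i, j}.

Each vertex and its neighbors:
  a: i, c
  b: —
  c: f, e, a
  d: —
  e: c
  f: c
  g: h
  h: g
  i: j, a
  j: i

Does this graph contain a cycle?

DFS, tracking each vertex's parent; an edge to a visited non-parent vertex closes a cycle.
Start from h:
visit h (parent –)
  visit g (parent h)
    g–h: parent, skip
visit a (parent –)
  visit i (parent a)
    visit j (parent i)
      j–i: parent, skip
    i–a: parent, skip
  visit c (parent a)
    visit f (parent c)
      f–c: parent, skip
    visit e (parent c)
      e–c: parent, skip
    c–a: parent, skip
visit b (parent –)
visit d (parent –)
No non-parent visited neighbor found — the graph is a forest.

No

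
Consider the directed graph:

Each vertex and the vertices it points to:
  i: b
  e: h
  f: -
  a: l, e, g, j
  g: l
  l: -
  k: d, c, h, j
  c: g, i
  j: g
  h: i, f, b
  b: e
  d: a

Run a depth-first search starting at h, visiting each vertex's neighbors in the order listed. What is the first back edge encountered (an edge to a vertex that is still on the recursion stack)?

DFS from h (visiting each vertex's neighbors in the order listed); mark gray on enter, black on exit:
h gray
  i gray
    b gray
      e gray
        e→h: h is gray → back edge
First back edge: e → h.

e→h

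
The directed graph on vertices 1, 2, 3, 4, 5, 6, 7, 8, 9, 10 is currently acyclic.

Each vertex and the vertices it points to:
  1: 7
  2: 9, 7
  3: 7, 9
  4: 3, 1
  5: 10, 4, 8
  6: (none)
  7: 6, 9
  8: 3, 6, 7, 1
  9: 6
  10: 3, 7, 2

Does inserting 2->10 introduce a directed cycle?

Yes

Adding 2→10 creates a cycle iff 10 can already reach 2.
Path from 10: 10 → 2.
So 10 → … → 2 → 10 is a cycle.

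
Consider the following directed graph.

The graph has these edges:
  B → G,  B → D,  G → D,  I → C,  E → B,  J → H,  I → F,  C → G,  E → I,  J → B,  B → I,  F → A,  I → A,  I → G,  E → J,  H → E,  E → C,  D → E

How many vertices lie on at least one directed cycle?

8

A vertex is on a directed cycle iff it belongs to a strongly connected component of size ≥ 2 (or has a self-loop).
The vertices on cycles are {B, C, D, E, G, H, I, J} — 8 in total.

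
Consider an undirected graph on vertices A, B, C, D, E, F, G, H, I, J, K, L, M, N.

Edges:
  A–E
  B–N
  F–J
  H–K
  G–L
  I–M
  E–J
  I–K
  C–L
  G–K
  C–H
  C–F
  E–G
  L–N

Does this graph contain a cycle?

DFS, tracking each vertex's parent; an edge to a visited non-parent vertex closes a cycle.
Start from C:
visit C (parent –)
  visit F (parent C)
    visit J (parent F)
      J–F: parent, skip
      visit E (parent J)
        E–J: parent, skip
        visit A (parent E)
          A–E: parent, skip
        visit G (parent E)
          G–E: parent, skip
          visit L (parent G)
            L–C: C visited and ≠ parent → cycle
Cycle: C – F – J – E – G – L – C.

Yes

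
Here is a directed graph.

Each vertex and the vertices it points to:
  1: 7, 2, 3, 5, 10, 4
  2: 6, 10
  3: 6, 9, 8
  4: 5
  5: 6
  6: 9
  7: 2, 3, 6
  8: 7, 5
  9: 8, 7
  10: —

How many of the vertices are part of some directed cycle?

A vertex is on a directed cycle iff it belongs to a strongly connected component of size ≥ 2 (or has a self-loop).
The vertices on cycles are {2, 3, 5, 6, 7, 8, 9} — 7 in total.

7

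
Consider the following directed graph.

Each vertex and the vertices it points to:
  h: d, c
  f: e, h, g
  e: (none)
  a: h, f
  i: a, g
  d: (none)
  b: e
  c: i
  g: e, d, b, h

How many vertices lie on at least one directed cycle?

6

A vertex is on a directed cycle iff it belongs to a strongly connected component of size ≥ 2 (or has a self-loop).
The vertices on cycles are {a, c, f, g, h, i} — 6 in total.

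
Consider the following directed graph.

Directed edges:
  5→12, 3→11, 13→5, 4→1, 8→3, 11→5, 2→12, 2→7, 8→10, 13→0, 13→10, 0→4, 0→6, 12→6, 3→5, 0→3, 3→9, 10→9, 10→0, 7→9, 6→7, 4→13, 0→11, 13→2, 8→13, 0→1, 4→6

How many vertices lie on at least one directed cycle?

A vertex is on a directed cycle iff it belongs to a strongly connected component of size ≥ 2 (or has a self-loop).
The vertices on cycles are {0, 4, 10, 13} — 4 in total.

4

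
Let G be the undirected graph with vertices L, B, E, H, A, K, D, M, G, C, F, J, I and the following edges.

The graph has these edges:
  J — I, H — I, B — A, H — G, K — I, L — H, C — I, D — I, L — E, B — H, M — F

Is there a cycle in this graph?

No

DFS, tracking each vertex's parent; an edge to a visited non-parent vertex closes a cycle.
Start from L:
visit L (parent –)
  visit H (parent L)
    H–L: parent, skip
    visit G (parent H)
      G–H: parent, skip
    visit I (parent H)
      visit D (parent I)
        D–I: parent, skip
      I–H: parent, skip
      visit K (parent I)
        K–I: parent, skip
      visit C (parent I)
        C–I: parent, skip
      visit J (parent I)
        J–I: parent, skip
    visit B (parent H)
      B–H: parent, skip
      visit A (parent B)
        A–B: parent, skip
  visit E (parent L)
    E–L: parent, skip
visit M (parent –)
  visit F (parent M)
    F–M: parent, skip
No non-parent visited neighbor found — the graph is a forest.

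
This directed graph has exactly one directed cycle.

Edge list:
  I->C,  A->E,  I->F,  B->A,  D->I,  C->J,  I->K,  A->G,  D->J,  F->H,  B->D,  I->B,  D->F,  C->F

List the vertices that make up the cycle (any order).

DFS with gray/black marking from I:
I gray
  K gray
  K black
  C gray
    F gray
      H gray
      H black
    F black
    J gray
    J black
  C black
  B gray
    A gray
      E gray
      E black
      G gray
      G black
    A black
    D gray
      D→J: J black — skip
      D→I: I is gray → back edge
Back edge closes the cycle I → B → D → I; its vertices are {B, D, I}.

B, D, I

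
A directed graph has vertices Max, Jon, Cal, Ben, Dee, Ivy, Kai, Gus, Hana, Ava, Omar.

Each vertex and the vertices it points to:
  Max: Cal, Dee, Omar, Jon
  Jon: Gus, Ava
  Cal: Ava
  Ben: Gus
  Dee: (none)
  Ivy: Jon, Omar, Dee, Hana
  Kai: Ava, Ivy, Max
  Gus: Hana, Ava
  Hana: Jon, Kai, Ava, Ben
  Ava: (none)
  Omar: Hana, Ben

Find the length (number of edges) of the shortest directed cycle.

For each vertex v, BFS finds the shortest path from v back to v.
The shortest such closed walk is Kai → Ivy → Hana → Kai, length 3.

3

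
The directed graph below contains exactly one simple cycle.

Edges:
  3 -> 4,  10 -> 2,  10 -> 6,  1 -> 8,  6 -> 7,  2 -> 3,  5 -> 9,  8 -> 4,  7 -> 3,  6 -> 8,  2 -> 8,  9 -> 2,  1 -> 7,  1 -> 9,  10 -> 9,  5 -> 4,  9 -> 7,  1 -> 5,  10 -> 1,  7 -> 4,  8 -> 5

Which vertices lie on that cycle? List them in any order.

2, 5, 8, 9

DFS with gray/black marking from 9:
9 gray
  2 gray
    3 gray
      4 gray
      4 black
    3 black
    8 gray
      8→4: 4 black — skip
      5 gray
        5→4: 4 black — skip
        5→9: 9 is gray → back edge
Back edge closes the cycle 9 → 2 → 8 → 5 → 9; its vertices are {2, 5, 8, 9}.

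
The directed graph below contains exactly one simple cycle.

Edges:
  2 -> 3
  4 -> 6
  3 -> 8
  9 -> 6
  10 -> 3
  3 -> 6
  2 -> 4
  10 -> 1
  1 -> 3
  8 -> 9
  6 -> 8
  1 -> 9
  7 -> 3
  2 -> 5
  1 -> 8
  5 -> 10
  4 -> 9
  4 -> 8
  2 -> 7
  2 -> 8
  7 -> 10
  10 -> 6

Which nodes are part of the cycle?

6, 8, 9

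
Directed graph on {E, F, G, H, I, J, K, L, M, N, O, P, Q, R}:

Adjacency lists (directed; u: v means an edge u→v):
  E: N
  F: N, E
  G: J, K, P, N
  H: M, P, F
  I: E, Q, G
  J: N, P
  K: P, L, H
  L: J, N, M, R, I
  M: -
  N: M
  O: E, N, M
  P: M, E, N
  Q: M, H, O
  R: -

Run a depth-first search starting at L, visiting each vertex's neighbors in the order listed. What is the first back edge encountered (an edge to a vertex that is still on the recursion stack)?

DFS from L (visiting each vertex's neighbors in the order listed); mark gray on enter, black on exit:
L gray
  J gray
    N gray
      M gray
      M black
    N black
    P gray
      P→M: M black — skip
      E gray
        E→N: N black — skip
      E black
      P→N: N black — skip
    P black
  J black
  L→N: N black — skip
  L→M: M black — skip
  R gray
  R black
  I gray
    I→E: E black — skip
    Q gray
      Q→M: M black — skip
      H gray
        H→M: M black — skip
        H→P: P black — skip
        F gray
          F→N: N black — skip
          F→E: E black — skip
        F black
      H black
      O gray
        O→E: E black — skip
        O→N: N black — skip
        O→M: M black — skip
      O black
    Q black
    G gray
      G→J: J black — skip
      K gray
        K→P: P black — skip
        K→L: L is gray → back edge
First back edge: K → L.

K→L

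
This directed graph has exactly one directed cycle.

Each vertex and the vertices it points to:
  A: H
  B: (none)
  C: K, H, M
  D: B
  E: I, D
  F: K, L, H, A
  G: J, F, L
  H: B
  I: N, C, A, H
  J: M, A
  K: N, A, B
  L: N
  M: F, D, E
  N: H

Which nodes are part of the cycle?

C, E, I, M

DFS with gray/black marking from M:
M gray
  F gray
    K gray
      N gray
        H gray
          B gray
          B black
        H black
      N black
      A gray
        A→H: H black — skip
      A black
      K→B: B black — skip
    K black
    L gray
      L→N: N black — skip
    L black
    F→H: H black — skip
    F→A: A black — skip
  F black
  D gray
    D→B: B black — skip
  D black
  E gray
    I gray
      I→N: N black — skip
      C gray
        C→K: K black — skip
        C→H: H black — skip
        C→M: M is gray → back edge
Back edge closes the cycle M → E → I → C → M; its vertices are {C, E, I, M}.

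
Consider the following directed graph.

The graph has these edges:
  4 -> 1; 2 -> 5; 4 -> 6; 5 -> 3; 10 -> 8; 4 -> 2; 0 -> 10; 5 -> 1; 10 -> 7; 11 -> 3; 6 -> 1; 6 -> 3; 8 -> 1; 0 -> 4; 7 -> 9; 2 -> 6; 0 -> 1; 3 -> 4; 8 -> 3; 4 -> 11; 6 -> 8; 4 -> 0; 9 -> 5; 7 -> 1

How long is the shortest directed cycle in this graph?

2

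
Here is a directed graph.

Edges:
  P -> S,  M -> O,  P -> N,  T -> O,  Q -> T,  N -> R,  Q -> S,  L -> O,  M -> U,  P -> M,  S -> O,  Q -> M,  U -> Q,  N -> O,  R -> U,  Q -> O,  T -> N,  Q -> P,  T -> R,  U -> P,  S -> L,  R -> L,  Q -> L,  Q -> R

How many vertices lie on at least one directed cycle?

7

A vertex is on a directed cycle iff it belongs to a strongly connected component of size ≥ 2 (or has a self-loop).
The vertices on cycles are {M, N, P, Q, R, T, U} — 7 in total.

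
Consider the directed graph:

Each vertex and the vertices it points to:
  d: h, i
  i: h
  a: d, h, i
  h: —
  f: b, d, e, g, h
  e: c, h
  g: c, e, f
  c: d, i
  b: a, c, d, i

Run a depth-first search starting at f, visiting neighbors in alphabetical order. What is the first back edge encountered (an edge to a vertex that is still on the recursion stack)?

g->f

DFS from f (visiting neighbors in alphabetical order); mark gray on enter, black on exit:
f gray
  b gray
    a gray
      d gray
        h gray
        h black
        i gray
          i→h: h black — skip
        i black
      d black
      a→h: h black — skip
      a→i: i black — skip
    a black
    c gray
      c→d: d black — skip
      c→i: i black — skip
    c black
    b→d: d black — skip
    b→i: i black — skip
  b black
  f→d: d black — skip
  e gray
    e→c: c black — skip
    e→h: h black — skip
  e black
  g gray
    g→c: c black — skip
    g→e: e black — skip
    g→f: f is gray → back edge
First back edge: g → f.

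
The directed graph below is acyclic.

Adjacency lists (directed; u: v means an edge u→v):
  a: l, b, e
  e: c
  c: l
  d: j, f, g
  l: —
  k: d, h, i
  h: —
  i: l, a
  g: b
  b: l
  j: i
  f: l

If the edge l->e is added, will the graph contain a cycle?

Yes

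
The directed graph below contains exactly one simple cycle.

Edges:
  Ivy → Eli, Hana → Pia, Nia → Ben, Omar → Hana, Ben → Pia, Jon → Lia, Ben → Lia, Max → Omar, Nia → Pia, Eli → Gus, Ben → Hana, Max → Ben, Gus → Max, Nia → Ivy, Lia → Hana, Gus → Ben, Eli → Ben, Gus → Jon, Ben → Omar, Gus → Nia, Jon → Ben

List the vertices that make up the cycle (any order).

DFS with gray/black marking from Gus:
Gus gray
  Ben gray
    Omar gray
      Hana gray
        Pia gray
        Pia black
      Hana black
    Omar black
    Lia gray
      Lia→Hana: Hana black — skip
    Lia black
    Ben→Pia: Pia black — skip
    Ben→Hana: Hana black — skip
  Ben black
  Nia gray
    Nia→Pia: Pia black — skip
    Ivy gray
      Eli gray
        Eli→Ben: Ben black — skip
        Eli→Gus: Gus is gray → back edge
Back edge closes the cycle Gus → Nia → Ivy → Eli → Gus; its vertices are {Eli, Gus, Ivy, Nia}.

Eli, Gus, Ivy, Nia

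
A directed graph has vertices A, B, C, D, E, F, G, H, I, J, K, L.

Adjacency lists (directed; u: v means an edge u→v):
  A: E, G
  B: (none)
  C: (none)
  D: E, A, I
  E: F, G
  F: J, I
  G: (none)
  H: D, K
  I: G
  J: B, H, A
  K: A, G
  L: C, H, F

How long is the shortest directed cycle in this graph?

For each vertex v, BFS finds the shortest path from v back to v.
The shortest such closed walk is F → J → A → E → F, length 4.

4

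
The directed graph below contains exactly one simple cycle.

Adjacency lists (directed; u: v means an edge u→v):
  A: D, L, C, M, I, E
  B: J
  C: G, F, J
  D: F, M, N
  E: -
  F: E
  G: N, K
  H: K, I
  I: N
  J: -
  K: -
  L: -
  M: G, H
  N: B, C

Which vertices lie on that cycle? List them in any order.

C, G, N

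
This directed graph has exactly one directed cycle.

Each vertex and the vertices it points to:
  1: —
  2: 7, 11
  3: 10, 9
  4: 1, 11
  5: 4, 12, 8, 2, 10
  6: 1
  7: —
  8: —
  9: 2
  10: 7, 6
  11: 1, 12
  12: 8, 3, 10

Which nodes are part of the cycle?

DFS with gray/black marking from 12:
12 gray
  8 gray
  8 black
  3 gray
    10 gray
      7 gray
      7 black
      6 gray
        1 gray
        1 black
      6 black
    10 black
    9 gray
      2 gray
        2→7: 7 black — skip
        11 gray
          11→1: 1 black — skip
          11→12: 12 is gray → back edge
Back edge closes the cycle 12 → 3 → 9 → 2 → 11 → 12; its vertices are {2, 3, 9, 11, 12}.

2, 3, 9, 11, 12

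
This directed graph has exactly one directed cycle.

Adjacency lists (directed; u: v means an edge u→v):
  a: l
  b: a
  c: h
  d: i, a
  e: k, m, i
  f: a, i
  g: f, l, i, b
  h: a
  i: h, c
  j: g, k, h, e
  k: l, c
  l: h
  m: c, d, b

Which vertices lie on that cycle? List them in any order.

DFS with gray/black marking from l:
l gray
  h gray
    a gray
      a→l: l is gray → back edge
Back edge closes the cycle l → h → a → l; its vertices are {a, h, l}.

a, h, l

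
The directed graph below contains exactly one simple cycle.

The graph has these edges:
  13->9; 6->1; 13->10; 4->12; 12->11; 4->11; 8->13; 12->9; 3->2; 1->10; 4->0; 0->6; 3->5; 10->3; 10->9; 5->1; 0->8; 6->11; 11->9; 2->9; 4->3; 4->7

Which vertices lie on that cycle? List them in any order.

1, 3, 5, 10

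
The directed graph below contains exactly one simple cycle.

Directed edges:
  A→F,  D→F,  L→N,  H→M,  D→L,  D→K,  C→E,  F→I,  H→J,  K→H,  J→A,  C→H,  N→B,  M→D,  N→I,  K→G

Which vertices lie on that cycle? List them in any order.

D, H, K, M

DFS with gray/black marking from H:
H gray
  M gray
    D gray
      K gray
        K→H: H is gray → back edge
Back edge closes the cycle H → M → D → K → H; its vertices are {D, H, K, M}.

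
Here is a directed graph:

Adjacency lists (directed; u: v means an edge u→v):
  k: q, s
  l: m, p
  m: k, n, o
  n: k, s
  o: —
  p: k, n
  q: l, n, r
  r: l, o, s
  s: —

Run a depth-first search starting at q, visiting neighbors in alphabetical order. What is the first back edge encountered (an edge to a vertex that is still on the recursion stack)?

k->q

DFS from q (visiting neighbors in alphabetical order); mark gray on enter, black on exit:
q gray
  l gray
    m gray
      k gray
        k→q: q is gray → back edge
First back edge: k → q.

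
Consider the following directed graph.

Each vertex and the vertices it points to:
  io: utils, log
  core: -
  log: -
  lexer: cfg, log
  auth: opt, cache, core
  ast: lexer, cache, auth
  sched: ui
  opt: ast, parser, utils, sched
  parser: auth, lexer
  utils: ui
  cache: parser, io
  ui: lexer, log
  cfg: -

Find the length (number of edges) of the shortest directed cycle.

3

For each vertex v, BFS finds the shortest path from v back to v.
The shortest such closed walk is auth → opt → ast → auth, length 3.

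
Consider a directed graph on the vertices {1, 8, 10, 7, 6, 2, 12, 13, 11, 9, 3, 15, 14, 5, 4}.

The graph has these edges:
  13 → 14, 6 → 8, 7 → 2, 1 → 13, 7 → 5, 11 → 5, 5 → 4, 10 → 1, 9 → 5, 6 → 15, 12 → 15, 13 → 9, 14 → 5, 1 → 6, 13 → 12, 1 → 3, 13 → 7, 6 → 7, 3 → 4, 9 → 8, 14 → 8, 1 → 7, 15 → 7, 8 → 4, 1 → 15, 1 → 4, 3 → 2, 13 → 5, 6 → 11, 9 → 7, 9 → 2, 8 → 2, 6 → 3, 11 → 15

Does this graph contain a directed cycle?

DFS with white/gray/black marking, starting from 7:
7 gray
  2 gray
  2 black
  5 gray
    4 gray
    4 black
  5 black
7 black
1 gray
  1→4: 4 black — skip
  6 gray
    15 gray
      15→7: 7 black — skip
    15 black
    6→7: 7 black — skip
    11 gray
      11→5: 5 black — skip
      11→15: 15 black — skip
    11 black
    3 gray
      3→2: 2 black — skip
      3→4: 4 black — skip
    3 black
    8 gray
      8→2: 2 black — skip
      8→4: 4 black — skip
    8 black
  6 black
  1→3: 3 black — skip
  1→7: 7 black — skip
  1→15: 15 black — skip
  13 gray
    12 gray
      12→15: 15 black — skip
    12 black
    14 gray
      14→5: 5 black — skip
      14→8: 8 black — skip
    14 black
    13→5: 5 black — skip
    9 gray
      9→8: 8 black — skip
      9→7: 7 black — skip
      9→5: 5 black — skip
      9→2: 2 black — skip
    9 black
    13→7: 7 black — skip
  13 black
1 black
10 gray
  10→1: 1 black — skip
10 black
Every edge goes to a white or black vertex — no back edge, so the graph is acyclic.

No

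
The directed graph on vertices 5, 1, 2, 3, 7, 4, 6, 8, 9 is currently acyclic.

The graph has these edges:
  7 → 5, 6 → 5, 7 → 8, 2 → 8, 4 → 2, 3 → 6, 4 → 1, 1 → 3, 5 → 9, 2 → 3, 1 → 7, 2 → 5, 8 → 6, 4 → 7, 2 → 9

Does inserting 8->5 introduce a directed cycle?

Adding 8→5 creates a cycle iff 5 can already reach 8.
Explore from 5: no path reaches 8. The graph stays acyclic.

No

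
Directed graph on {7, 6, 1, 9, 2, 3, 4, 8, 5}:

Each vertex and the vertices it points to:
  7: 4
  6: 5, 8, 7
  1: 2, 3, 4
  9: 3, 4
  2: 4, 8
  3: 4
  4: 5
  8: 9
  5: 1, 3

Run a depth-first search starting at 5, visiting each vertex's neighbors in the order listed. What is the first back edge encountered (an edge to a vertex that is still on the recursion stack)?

4→5

DFS from 5 (visiting each vertex's neighbors in the order listed); mark gray on enter, black on exit:
5 gray
  1 gray
    2 gray
      4 gray
        4→5: 5 is gray → back edge
First back edge: 4 → 5.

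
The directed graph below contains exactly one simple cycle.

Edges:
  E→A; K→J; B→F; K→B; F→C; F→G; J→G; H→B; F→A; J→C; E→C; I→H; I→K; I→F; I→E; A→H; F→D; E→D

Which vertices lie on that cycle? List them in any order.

DFS with gray/black marking from F:
F gray
  D gray
  D black
  G gray
  G black
  C gray
  C black
  A gray
    H gray
      B gray
        B→F: F is gray → back edge
Back edge closes the cycle F → A → H → B → F; its vertices are {A, B, F, H}.

A, B, F, H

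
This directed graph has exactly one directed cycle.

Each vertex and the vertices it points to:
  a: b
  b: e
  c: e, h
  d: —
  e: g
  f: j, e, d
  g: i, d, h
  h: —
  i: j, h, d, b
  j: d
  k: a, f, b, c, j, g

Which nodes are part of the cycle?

b, e, g, i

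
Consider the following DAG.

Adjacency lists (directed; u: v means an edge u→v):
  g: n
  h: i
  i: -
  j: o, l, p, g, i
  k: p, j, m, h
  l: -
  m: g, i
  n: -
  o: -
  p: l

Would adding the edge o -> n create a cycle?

Adding o→n creates a cycle iff n can already reach o.
Explore from n: no path reaches o. The graph stays acyclic.

No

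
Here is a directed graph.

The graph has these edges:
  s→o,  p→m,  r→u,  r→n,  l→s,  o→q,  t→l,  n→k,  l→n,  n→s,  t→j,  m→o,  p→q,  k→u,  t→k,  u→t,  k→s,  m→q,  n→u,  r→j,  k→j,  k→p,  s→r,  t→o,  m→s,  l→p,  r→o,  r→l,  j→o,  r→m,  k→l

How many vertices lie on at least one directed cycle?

9

A vertex is on a directed cycle iff it belongs to a strongly connected component of size ≥ 2 (or has a self-loop).
The vertices on cycles are {k, l, m, n, p, r, s, t, u} — 9 in total.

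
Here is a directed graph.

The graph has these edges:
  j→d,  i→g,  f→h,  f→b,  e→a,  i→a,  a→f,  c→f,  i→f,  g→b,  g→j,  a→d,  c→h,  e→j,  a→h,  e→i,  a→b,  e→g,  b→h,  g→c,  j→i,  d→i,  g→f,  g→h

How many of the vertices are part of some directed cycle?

A vertex is on a directed cycle iff it belongs to a strongly connected component of size ≥ 2 (or has a self-loop).
The vertices on cycles are {a, d, g, i, j} — 5 in total.

5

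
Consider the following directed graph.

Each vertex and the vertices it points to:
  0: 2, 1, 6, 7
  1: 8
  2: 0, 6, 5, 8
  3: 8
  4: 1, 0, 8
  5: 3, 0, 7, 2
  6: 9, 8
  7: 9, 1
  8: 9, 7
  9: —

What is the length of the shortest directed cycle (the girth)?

2

For each vertex v, BFS finds the shortest path from v back to v.
The shortest such closed walk is 0 → 2 → 0, length 2.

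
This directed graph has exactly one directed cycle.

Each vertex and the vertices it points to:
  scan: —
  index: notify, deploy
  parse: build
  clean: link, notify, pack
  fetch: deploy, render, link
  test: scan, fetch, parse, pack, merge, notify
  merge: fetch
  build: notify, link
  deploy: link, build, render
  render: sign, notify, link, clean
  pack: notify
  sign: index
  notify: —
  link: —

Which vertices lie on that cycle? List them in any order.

DFS with gray/black marking from deploy:
deploy gray
  link gray
  link black
  build gray
    notify gray
    notify black
    build→link: link black — skip
  build black
  render gray
    sign gray
      index gray
        index→notify: notify black — skip
        index→deploy: deploy is gray → back edge
Back edge closes the cycle deploy → render → sign → index → deploy; its vertices are {sign, index, deploy, render}.

sign, index, deploy, render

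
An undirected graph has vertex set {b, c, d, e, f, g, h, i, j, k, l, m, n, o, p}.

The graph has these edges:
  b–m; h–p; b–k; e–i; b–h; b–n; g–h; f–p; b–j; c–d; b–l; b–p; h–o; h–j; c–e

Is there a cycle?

Yes

DFS, tracking each vertex's parent; an edge to a visited non-parent vertex closes a cycle.
Start from p:
visit p (parent –)
  visit b (parent p)
    visit j (parent b)
      visit h (parent j)
        visit g (parent h)
          g–h: parent, skip
        visit o (parent h)
          o–h: parent, skip
        h–p: p visited and ≠ parent → cycle
Cycle: p – b – j – h – p.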